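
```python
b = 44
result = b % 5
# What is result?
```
Trace:
  b=44
  b=44, result=4

Final answer: 4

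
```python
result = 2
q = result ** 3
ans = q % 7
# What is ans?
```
Trace:
  result=2
  result=2, q=8
  result=2, q=8, ans=1

Final answer: 1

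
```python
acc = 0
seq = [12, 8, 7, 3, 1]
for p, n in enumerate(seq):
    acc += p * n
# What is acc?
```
Trace:
  acc=0
  acc=0, p=0, n=12
  acc=8, p=1, n=8
  acc=22, p=2, n=7
  acc=31, p=3, n=3
  acc=35, p=4, n=1

Final answer: 35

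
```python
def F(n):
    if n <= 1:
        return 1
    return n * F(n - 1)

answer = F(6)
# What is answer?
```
Call trace:
F(n=6)
  F(n=5)
    F(n=4)
      F(n=3)
        F(n=2)
          F(n=1)
          -> return 1
        -> return 2
      -> return 6
    -> return 24
  -> return 120
-> return 720

Final answer: 720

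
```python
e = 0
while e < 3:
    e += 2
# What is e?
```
Trace:
  e=0
  e=2
  e=4

Final answer: 4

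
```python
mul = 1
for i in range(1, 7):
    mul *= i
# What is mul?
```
Trace:
  mul=1
  mul=1, i=1
  mul=2, i=2
  mul=6, i=3
  mul=24, i=4
  mul=120, i=5
  mul=720, i=6

Final answer: 720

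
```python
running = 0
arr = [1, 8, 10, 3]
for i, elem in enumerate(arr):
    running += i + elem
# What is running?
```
Trace:
  running=0
  running=1, i=0, elem=1
  running=10, i=1, elem=8
  running=22, i=2, elem=10
  running=28, i=3, elem=3

Final answer: 28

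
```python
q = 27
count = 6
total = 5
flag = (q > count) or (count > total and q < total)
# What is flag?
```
Trace:
  q=27
  q=27, count=6
  q=27, count=6, total=5
  q=27, count=6, total=5, flag=True

Final answer: True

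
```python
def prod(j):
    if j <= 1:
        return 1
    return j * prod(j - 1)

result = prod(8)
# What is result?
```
Call trace:
prod(j=8)
  prod(j=7)
    prod(j=6)
      prod(j=5)
        prod(j=4)
          prod(j=3)
            prod(j=2)
              prod(j=1)
              -> return 1
            -> return 2
          -> return 6
        -> return 24
      -> return 120
    -> return 720
  -> return 5040
-> return 40320

Final answer: 40320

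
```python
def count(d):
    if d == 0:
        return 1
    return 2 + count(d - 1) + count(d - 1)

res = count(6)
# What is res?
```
Call trace (a repeated sub-call is expanded the first time; later identical calls just restate its return value):
count(d=6)
  count(d=5)
    count(d=4)
      count(d=3)
        count(d=2)
          count(d=1)
            count(d=0)
            -> return 1
            count(d=0)
            -> return 1
          -> return 4
          count(d=1) -> return 4  (same call as traced above)
        -> return 10
        count(d=2) -> return 10  (same call as traced above)
      -> return 22
      count(d=3) -> return 22  (same call as traced above)
    -> return 46
    count(d=4) -> return 46  (same call as traced above)
  -> return 94
  count(d=5) -> return 94  (same call as traced above)
-> return 190

Final answer: 190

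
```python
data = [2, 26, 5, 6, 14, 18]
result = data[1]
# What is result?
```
Trace:
  data=[2, 26, 5, 6, 14, 18]
  data=[2, 26, 5, 6, 14, 18], result=26

Final answer: 26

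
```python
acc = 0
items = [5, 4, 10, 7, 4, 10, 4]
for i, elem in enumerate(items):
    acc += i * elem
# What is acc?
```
Trace:
  acc=0
  acc=0, i=0, elem=5
  acc=4, i=1, elem=4
  acc=24, i=2, elem=10
  acc=45, i=3, elem=7
  acc=61, i=4, elem=4
  acc=111, i=5, elem=10
  acc=135, i=6, elem=4

Final answer: 135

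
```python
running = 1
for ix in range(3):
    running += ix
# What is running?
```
Trace:
  running=1
  running=1, ix=0
  running=2, ix=1
  running=4, ix=2

Final answer: 4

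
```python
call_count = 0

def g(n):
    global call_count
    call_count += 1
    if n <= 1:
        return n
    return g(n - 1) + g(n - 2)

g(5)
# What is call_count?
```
Call trace (a repeated sub-call is expanded the first time; later identical calls just restate its return value):
g(n=5)
  g(n=4)
    g(n=3)
      g(n=2)
        g(n=1)
        -> return 1
        g(n=0)
        -> return 0
      -> return 1
      g(n=1)
      -> return 1
    -> return 2
    g(n=2) -> return 1  (same call as traced above)
  -> return 3
  g(n=3) -> return 2  (same call as traced above)
-> return 5

call_count is incremented once per call, so count the calls in each subtree. Let C(n) = number of calls made by g(n).
C(0) = C(1) = 1 (base case, no recursion); C(n) = 1 + C(n - 1) + C(n - 2) otherwise.
C(2) = 1 + C(1) + C(0) = 1 + 1 + 1 = 3
C(3) = 1 + C(2) + C(1) = 1 + 3 + 1 = 5
C(4) = 1 + C(3) + C(2) = 1 + 5 + 3 = 9
C(5) = 1 + C(4) + C(3) = 1 + 9 + 5 = 15
call_count = C(5) = 15

Final answer: 15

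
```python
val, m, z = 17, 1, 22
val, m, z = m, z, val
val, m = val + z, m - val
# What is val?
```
Trace:
  val=17, m=1, z=22
  val=1, m=22, z=17
  val=18, m=21, z=17

Final answer: 18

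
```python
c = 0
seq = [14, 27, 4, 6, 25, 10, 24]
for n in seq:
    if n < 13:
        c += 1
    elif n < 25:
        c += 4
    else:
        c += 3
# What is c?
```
Trace:
  c=0
  c=4, n=14
  c=7, n=27
  c=8, n=4
  c=9, n=6
  c=12, n=25
  c=13, n=10
  c=17, n=24

Final answer: 17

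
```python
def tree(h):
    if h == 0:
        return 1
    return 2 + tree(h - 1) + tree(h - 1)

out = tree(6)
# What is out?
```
Call trace (a repeated sub-call is expanded the first time; later identical calls just restate its return value):
tree(h=6)
  tree(h=5)
    tree(h=4)
      tree(h=3)
        tree(h=2)
          tree(h=1)
            tree(h=0)
            -> return 1
            tree(h=0)
            -> return 1
          -> return 4
          tree(h=1) -> return 4  (same call as traced above)
        -> return 10
        tree(h=2) -> return 10  (same call as traced above)
      -> return 22
      tree(h=3) -> return 22  (same call as traced above)
    -> return 46
    tree(h=4) -> return 46  (same call as traced above)
  -> return 94
  tree(h=5) -> return 94  (same call as traced above)
-> return 190

Final answer: 190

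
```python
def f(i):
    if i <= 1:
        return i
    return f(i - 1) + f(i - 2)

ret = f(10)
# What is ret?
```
Call trace (a repeated sub-call is expanded the first time; later identical calls just restate its return value):
f(i=10)
  f(i=9)
    f(i=8)
      f(i=7)
        f(i=6)
          f(i=5)
            f(i=4)
              f(i=3)
                f(i=2)
                  f(i=1)
                  -> return 1
                  f(i=0)
                  -> return 0
                -> return 1
                f(i=1)
                -> return 1
              -> return 2
              f(i=2) -> return 1  (same call as traced above)
            -> return 3
            f(i=3) -> return 2  (same call as traced above)
          -> return 5
          f(i=4) -> return 3  (same call as traced above)
        -> return 8
        f(i=5) -> return 5  (same call as traced above)
      -> return 13
      f(i=6) -> return 8  (same call as traced above)
    -> return 21
    f(i=7) -> return 13  (same call as traced above)
  -> return 34
  f(i=8) -> return 21  (same call as traced above)
-> return 55

Final answer: 55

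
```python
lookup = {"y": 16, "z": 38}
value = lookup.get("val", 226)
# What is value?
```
Trace:
  lookup={'y': 16, 'z': 38}
  lookup={'y': 16, 'z': 38}, value=226

Final answer: 226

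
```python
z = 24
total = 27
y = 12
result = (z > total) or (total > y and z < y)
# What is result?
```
Trace:
  z=24
  z=24, total=27
  z=24, total=27, y=12
  z=24, total=27, y=12, result=False

Final answer: False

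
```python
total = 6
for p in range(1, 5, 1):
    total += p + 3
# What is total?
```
Trace:
  total=6
  total=10, p=1
  total=15, p=2
  total=21, p=3
  total=28, p=4

Final answer: 28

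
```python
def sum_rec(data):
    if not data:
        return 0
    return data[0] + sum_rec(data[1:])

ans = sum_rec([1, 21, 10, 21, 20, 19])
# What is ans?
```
Call trace:
sum_rec(data=[1, 21, 10, 21, 20, 19])
  sum_rec(data=[21, 10, 21, 20, 19])
    sum_rec(data=[10, 21, 20, 19])
      sum_rec(data=[21, 20, 19])
        sum_rec(data=[20, 19])
          sum_rec(data=[19])
            sum_rec(data=[])
            -> return 0
          -> return 19
        -> return 39
      -> return 60
    -> return 70
  -> return 91
-> return 92

Final answer: 92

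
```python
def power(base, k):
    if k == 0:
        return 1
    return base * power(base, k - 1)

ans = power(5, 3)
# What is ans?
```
Call trace:
power(base=5, k=3)
  power(base=5, k=2)
    power(base=5, k=1)
      power(base=5, k=0)
      -> return 1
    -> return 5
  -> return 25
-> return 125

Final answer: 125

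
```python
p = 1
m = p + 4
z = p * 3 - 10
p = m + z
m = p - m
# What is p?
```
Trace:
  p=1
  p=1, m=5
  p=1, m=5, z=-7
  p=-2, m=5, z=-7
  p=-2, m=-7, z=-7

Final answer: -2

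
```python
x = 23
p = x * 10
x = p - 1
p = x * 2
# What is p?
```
Trace:
  x=23
  x=23, p=230
  x=229, p=230
  x=229, p=458

Final answer: 458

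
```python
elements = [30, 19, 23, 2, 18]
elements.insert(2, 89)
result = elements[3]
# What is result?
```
Trace:
  elements=[30, 19, 23, 2, 18]
  elements=[30, 19, 89, 23, 2, 18]
  elements=[30, 19, 89, 23, 2, 18], result=23

Final answer: 23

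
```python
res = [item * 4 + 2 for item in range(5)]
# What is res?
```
Trace:
  item=0
  item=1
  item=2
  item=3
  item=4
  res=[2, 6, 10, 14, 18]

Final answer: [2, 6, 10, 14, 18]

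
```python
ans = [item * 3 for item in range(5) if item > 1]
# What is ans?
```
Trace:
  item=0
  item=1
  item=2
  item=3
  item=4
  ans=[6, 9, 12]

Final answer: [6, 9, 12]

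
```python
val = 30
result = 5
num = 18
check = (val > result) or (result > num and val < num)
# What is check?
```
Trace:
  val=30
  val=30, result=5
  val=30, result=5, num=18
  val=30, result=5, num=18, check=True

Final answer: True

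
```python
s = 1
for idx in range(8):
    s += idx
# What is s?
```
Trace:
  s=1
  s=1, idx=0
  s=2, idx=1
  s=4, idx=2
  s=7, idx=3
  s=11, idx=4
  s=16, idx=5
  s=22, idx=6
  s=29, idx=7

Final answer: 29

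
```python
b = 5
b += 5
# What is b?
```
Trace:
  b=5
  b=10

Final answer: 10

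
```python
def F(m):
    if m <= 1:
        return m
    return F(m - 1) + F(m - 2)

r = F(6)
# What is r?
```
Call trace (a repeated sub-call is expanded the first time; later identical calls just restate its return value):
F(m=6)
  F(m=5)
    F(m=4)
      F(m=3)
        F(m=2)
          F(m=1)
          -> return 1
          F(m=0)
          -> return 0
        -> return 1
        F(m=1)
        -> return 1
      -> return 2
      F(m=2) -> return 1  (same call as traced above)
    -> return 3
    F(m=3) -> return 2  (same call as traced above)
  -> return 5
  F(m=4) -> return 3  (same call as traced above)
-> return 8

Final answer: 8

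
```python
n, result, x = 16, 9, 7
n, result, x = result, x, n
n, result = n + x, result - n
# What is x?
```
Trace:
  n=16, result=9, x=7
  n=9, result=7, x=16
  n=25, result=-2, x=16

Final answer: 16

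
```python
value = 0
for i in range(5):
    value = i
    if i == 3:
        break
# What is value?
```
Trace:
  value=0
  value=0, i=0
  value=1, i=1
  value=2, i=2
  value=3, i=3

Final answer: 3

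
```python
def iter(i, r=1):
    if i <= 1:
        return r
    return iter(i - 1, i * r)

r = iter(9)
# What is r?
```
Call trace:
iter(i=9, r=1)
  iter(i=8, r=9)
    iter(i=7, r=72)
      iter(i=6, r=504)
        iter(i=5, r=3024)
          iter(i=4, r=15120)
            iter(i=3, r=60480)
              iter(i=2, r=181440)
                iter(i=1, r=362880)
                -> return 362880
              -> return 362880
            -> return 362880
          -> return 362880
        -> return 362880
      -> return 362880
    -> return 362880
  -> return 362880
-> return 362880

Final answer: 362880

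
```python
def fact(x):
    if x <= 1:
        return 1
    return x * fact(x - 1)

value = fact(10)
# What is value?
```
Call trace:
fact(x=10)
  fact(x=9)
    fact(x=8)
      fact(x=7)
        fact(x=6)
          fact(x=5)
            fact(x=4)
              fact(x=3)
                fact(x=2)
                  fact(x=1)
                  -> return 1
                -> return 2
              -> return 6
            -> return 24
          -> return 120
        -> return 720
      -> return 5040
    -> return 40320
  -> return 362880
-> return 3628800

Final answer: 3628800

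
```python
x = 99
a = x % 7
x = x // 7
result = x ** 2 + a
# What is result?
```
Trace:
  x=99
  x=99, a=1
  x=14, a=1
  x=14, a=1, result=197

Final answer: 197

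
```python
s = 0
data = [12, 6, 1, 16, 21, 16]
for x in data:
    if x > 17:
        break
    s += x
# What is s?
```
Trace:
  s=0
  s=12, x=12
  s=18, x=6
  s=19, x=1
  s=35, x=16
  s=35, x=21

Final answer: 35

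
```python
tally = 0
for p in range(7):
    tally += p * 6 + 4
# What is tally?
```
Trace:
  tally=0
  tally=4, p=0
  tally=14, p=1
  tally=30, p=2
  tally=52, p=3
  tally=80, p=4
  tally=114, p=5
  tally=154, p=6

Final answer: 154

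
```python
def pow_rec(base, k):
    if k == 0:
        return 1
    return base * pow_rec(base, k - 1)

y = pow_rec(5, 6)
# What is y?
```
Call trace:
pow_rec(base=5, k=6)
  pow_rec(base=5, k=5)
    pow_rec(base=5, k=4)
      pow_rec(base=5, k=3)
        pow_rec(base=5, k=2)
          pow_rec(base=5, k=1)
            pow_rec(base=5, k=0)
            -> return 1
          -> return 5
        -> return 25
      -> return 125
    -> return 625
  -> return 3125
-> return 15625

Final answer: 15625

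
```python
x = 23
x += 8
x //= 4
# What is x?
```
Trace:
  x=23
  x=31
  x=7

Final answer: 7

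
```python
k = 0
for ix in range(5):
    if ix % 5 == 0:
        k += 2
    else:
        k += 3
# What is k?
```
Trace:
  k=0
  k=2, ix=0
  k=5, ix=1
  k=8, ix=2
  k=11, ix=3
  k=14, ix=4

Final answer: 14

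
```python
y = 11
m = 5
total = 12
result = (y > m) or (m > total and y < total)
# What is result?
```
Trace:
  y=11
  y=11, m=5
  y=11, m=5, total=12
  y=11, m=5, total=12, result=True

Final answer: True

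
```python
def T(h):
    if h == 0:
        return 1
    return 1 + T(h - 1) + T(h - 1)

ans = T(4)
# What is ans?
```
Call trace (a repeated sub-call is expanded the first time; later identical calls just restate its return value):
T(h=4)
  T(h=3)
    T(h=2)
      T(h=1)
        T(h=0)
        -> return 1
        T(h=0)
        -> return 1
      -> return 3
      T(h=1) -> return 3  (same call as traced above)
    -> return 7
    T(h=2) -> return 7  (same call as traced above)
  -> return 15
  T(h=3) -> return 15  (same call as traced above)
-> return 31

Final answer: 31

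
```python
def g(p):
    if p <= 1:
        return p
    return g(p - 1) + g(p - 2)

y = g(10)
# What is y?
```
Call trace (a repeated sub-call is expanded the first time; later identical calls just restate its return value):
g(p=10)
  g(p=9)
    g(p=8)
      g(p=7)
        g(p=6)
          g(p=5)
            g(p=4)
              g(p=3)
                g(p=2)
                  g(p=1)
                  -> return 1
                  g(p=0)
                  -> return 0
                -> return 1
                g(p=1)
                -> return 1
              -> return 2
              g(p=2) -> return 1  (same call as traced above)
            -> return 3
            g(p=3) -> return 2  (same call as traced above)
          -> return 5
          g(p=4) -> return 3  (same call as traced above)
        -> return 8
        g(p=5) -> return 5  (same call as traced above)
      -> return 13
      g(p=6) -> return 8  (same call as traced above)
    -> return 21
    g(p=7) -> return 13  (same call as traced above)
  -> return 34
  g(p=8) -> return 21  (same call as traced above)
-> return 55

Final answer: 55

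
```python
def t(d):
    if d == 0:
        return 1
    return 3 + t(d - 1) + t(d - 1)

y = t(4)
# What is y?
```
Call trace (a repeated sub-call is expanded the first time; later identical calls just restate its return value):
t(d=4)
  t(d=3)
    t(d=2)
      t(d=1)
        t(d=0)
        -> return 1
        t(d=0)
        -> return 1
      -> return 5
      t(d=1) -> return 5  (same call as traced above)
    -> return 13
    t(d=2) -> return 13  (same call as traced above)
  -> return 29
  t(d=3) -> return 29  (same call as traced above)
-> return 61

Final answer: 61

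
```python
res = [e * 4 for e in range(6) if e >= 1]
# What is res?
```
Trace:
  e=0
  e=1
  e=2
  e=3
  e=4
  e=5
  res=[4, 8, 12, 16, 20]

Final answer: [4, 8, 12, 16, 20]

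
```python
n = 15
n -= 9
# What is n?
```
Trace:
  n=15
  n=6

Final answer: 6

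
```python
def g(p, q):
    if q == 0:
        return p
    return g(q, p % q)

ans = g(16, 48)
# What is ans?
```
Call trace:
g(p=16, q=48)
  g(p=48, q=16)
    g(p=16, q=0)
    -> return 16
  -> return 16
-> return 16

Final answer: 16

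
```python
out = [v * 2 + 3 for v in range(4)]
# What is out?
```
Trace:
  v=0
  v=1
  v=2
  v=3
  out=[3, 5, 7, 9]

Final answer: [3, 5, 7, 9]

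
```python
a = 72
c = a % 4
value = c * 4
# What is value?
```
Trace:
  a=72
  a=72, c=0
  a=72, c=0, value=0

Final answer: 0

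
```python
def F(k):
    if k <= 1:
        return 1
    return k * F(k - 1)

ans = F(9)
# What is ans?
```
Call trace:
F(k=9)
  F(k=8)
    F(k=7)
      F(k=6)
        F(k=5)
          F(k=4)
            F(k=3)
              F(k=2)
                F(k=1)
                -> return 1
              -> return 2
            -> return 6
          -> return 24
        -> return 120
      -> return 720
    -> return 5040
  -> return 40320
-> return 362880

Final answer: 362880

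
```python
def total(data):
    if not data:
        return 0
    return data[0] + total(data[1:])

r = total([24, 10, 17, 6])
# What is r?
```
Call trace:
total(data=[24, 10, 17, 6])
  total(data=[10, 17, 6])
    total(data=[17, 6])
      total(data=[6])
        total(data=[])
        -> return 0
      -> return 6
    -> return 23
  -> return 33
-> return 57

Final answer: 57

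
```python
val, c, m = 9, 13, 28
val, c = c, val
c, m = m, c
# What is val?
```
Trace:
  val=9, c=13, m=28
  val=13, c=9, m=28
  val=13, c=28, m=9

Final answer: 13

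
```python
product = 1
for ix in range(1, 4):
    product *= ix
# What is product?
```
Trace:
  product=1
  product=1, ix=1
  product=2, ix=2
  product=6, ix=3

Final answer: 6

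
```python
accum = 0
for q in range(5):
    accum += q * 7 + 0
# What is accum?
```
Trace:
  accum=0
  accum=0, q=0
  accum=7, q=1
  accum=21, q=2
  accum=42, q=3
  accum=70, q=4

Final answer: 70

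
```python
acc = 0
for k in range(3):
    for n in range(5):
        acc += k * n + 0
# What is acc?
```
Trace:
  acc=0
  acc=0, k=0, n=0
  acc=0, k=0, n=1
  acc=0, k=0, n=2
  acc=0, k=0, n=3
  acc=0, k=0, n=4
  acc=0, k=1, n=0
  acc=1, k=1, n=1
  acc=3, k=1, n=2
  acc=6, k=1, n=3
  acc=10, k=1, n=4
  acc=10, k=2, n=0
  acc=12, k=2, n=1
  acc=16, k=2, n=2
  acc=22, k=2, n=3
  acc=30, k=2, n=4

Final answer: 30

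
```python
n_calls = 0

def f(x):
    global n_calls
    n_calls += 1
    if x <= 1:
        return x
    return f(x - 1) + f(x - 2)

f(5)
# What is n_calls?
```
Call trace (a repeated sub-call is expanded the first time; later identical calls just restate its return value):
f(x=5)
  f(x=4)
    f(x=3)
      f(x=2)
        f(x=1)
        -> return 1
        f(x=0)
        -> return 0
      -> return 1
      f(x=1)
      -> return 1
    -> return 2
    f(x=2) -> return 1  (same call as traced above)
  -> return 3
  f(x=3) -> return 2  (same call as traced above)
-> return 5

n_calls is incremented once per call, so count the calls in each subtree. Let C(x) = number of calls made by f(x).
C(0) = C(1) = 1 (base case, no recursion); C(x) = 1 + C(x - 1) + C(x - 2) otherwise.
C(2) = 1 + C(1) + C(0) = 1 + 1 + 1 = 3
C(3) = 1 + C(2) + C(1) = 1 + 3 + 1 = 5
C(4) = 1 + C(3) + C(2) = 1 + 5 + 3 = 9
C(5) = 1 + C(4) + C(3) = 1 + 9 + 5 = 15
n_calls = C(5) = 15

Final answer: 15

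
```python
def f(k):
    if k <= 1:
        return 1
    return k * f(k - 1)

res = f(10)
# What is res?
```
Call trace:
f(k=10)
  f(k=9)
    f(k=8)
      f(k=7)
        f(k=6)
          f(k=5)
            f(k=4)
              f(k=3)
                f(k=2)
                  f(k=1)
                  -> return 1
                -> return 2
              -> return 6
            -> return 24
          -> return 120
        -> return 720
      -> return 5040
    -> return 40320
  -> return 362880
-> return 3628800

Final answer: 3628800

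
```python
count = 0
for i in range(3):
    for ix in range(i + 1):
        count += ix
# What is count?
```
Trace:
  count=0
  count=0, i=0, ix=0
  count=0, i=1, ix=0
  count=1, i=1, ix=1
  count=1, i=2, ix=0
  count=2, i=2, ix=1
  count=4, i=2, ix=2

Final answer: 4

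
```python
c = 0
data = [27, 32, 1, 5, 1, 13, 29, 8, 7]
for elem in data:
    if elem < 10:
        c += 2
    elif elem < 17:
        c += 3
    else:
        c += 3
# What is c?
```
Trace:
  c=0
  c=3, elem=27
  c=6, elem=32
  c=8, elem=1
  c=10, elem=5
  c=12, elem=1
  c=15, elem=13
  c=18, elem=29
  c=20, elem=8
  c=22, elem=7

Final answer: 22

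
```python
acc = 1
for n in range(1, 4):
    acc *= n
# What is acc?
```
Trace:
  acc=1
  acc=1, n=1
  acc=2, n=2
  acc=6, n=3

Final answer: 6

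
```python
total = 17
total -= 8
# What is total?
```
Trace:
  total=17
  total=9

Final answer: 9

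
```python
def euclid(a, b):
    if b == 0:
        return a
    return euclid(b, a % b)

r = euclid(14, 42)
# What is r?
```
Call trace:
euclid(a=14, b=42)
  euclid(a=42, b=14)
    euclid(a=14, b=0)
    -> return 14
  -> return 14
-> return 14

Final answer: 14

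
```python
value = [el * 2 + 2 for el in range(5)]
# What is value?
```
Trace:
  el=0
  el=1
  el=2
  el=3
  el=4
  value=[2, 4, 6, 8, 10]

Final answer: [2, 4, 6, 8, 10]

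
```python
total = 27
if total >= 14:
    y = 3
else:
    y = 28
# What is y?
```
Trace:
  total=27
  total=27, y=3

Final answer: 3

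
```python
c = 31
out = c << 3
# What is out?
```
Trace:
  c=31
  c=31, out=248

Final answer: 248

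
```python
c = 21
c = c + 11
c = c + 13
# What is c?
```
Trace:
  c=21
  c=32
  c=45

Final answer: 45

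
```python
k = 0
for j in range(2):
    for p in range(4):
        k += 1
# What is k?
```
Trace:
  k=0
  k=1, j=0, p=0
  k=2, j=0, p=1
  k=3, j=0, p=2
  k=4, j=0, p=3
  k=5, j=1, p=0
  k=6, j=1, p=1
  k=7, j=1, p=2
  k=8, j=1, p=3

Final answer: 8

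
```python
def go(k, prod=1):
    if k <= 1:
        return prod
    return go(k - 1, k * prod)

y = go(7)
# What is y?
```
Call trace:
go(k=7, prod=1)
  go(k=6, prod=7)
    go(k=5, prod=42)
      go(k=4, prod=210)
        go(k=3, prod=840)
          go(k=2, prod=2520)
            go(k=1, prod=5040)
            -> return 5040
          -> return 5040
        -> return 5040
      -> return 5040
    -> return 5040
  -> return 5040
-> return 5040

Final answer: 5040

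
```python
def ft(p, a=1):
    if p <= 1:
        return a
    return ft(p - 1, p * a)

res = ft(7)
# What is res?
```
Call trace:
ft(p=7, a=1)
  ft(p=6, a=7)
    ft(p=5, a=42)
      ft(p=4, a=210)
        ft(p=3, a=840)
          ft(p=2, a=2520)
            ft(p=1, a=5040)
            -> return 5040
          -> return 5040
        -> return 5040
      -> return 5040
    -> return 5040
  -> return 5040
-> return 5040

Final answer: 5040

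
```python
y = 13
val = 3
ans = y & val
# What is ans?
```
Trace:
  y=13
  y=13, val=3
  y=13, val=3, ans=1

Final answer: 1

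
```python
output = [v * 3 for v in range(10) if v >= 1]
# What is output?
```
Trace:
  v=0
  v=1
  v=2
  v=3
  v=4
  v=5
  v=6
  v=7
  v=8
  v=9
  output=[3, 6, 9, 12, 15, 18, 21, 24, 27]

Final answer: [3, 6, 9, 12, 15, 18, 21, 24, 27]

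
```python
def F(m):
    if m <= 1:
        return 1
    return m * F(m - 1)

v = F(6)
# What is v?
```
Call trace:
F(m=6)
  F(m=5)
    F(m=4)
      F(m=3)
        F(m=2)
          F(m=1)
          -> return 1
        -> return 2
      -> return 6
    -> return 24
  -> return 120
-> return 720

Final answer: 720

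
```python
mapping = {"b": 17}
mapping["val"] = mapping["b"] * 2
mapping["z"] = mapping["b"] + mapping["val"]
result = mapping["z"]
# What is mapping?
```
Trace:
  mapping={'b': 17}
  mapping={'b': 17, 'val': 34}
  mapping={'b': 17, 'val': 34, 'z': 51}
  mapping={'b': 17, 'val': 34, 'z': 51}, result=51

Final answer: {'b': 17, 'val': 34, 'z': 51}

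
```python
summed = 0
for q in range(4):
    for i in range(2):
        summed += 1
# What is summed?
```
Trace:
  summed=0
  summed=1, q=0, i=0
  summed=2, q=0, i=1
  summed=3, q=1, i=0
  summed=4, q=1, i=1
  summed=5, q=2, i=0
  summed=6, q=2, i=1
  summed=7, q=3, i=0
  summed=8, q=3, i=1

Final answer: 8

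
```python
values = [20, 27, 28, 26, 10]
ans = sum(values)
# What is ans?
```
Trace:
  values=[20, 27, 28, 26, 10]
  values=[20, 27, 28, 26, 10], ans=111

Final answer: 111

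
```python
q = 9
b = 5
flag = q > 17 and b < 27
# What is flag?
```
Trace:
  q=9
  q=9, b=5
  q=9, b=5, flag=False

Final answer: False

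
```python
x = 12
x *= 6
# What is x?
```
Trace:
  x=12
  x=72

Final answer: 72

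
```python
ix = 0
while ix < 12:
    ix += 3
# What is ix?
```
Trace:
  ix=0
  ix=3
  ix=6
  ix=9
  ix=12

Final answer: 12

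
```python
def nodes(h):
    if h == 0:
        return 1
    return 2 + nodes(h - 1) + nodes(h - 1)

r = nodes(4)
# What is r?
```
Call trace (a repeated sub-call is expanded the first time; later identical calls just restate its return value):
nodes(h=4)
  nodes(h=3)
    nodes(h=2)
      nodes(h=1)
        nodes(h=0)
        -> return 1
        nodes(h=0)
        -> return 1
      -> return 4
      nodes(h=1) -> return 4  (same call as traced above)
    -> return 10
    nodes(h=2) -> return 10  (same call as traced above)
  -> return 22
  nodes(h=3) -> return 22  (same call as traced above)
-> return 46

Final answer: 46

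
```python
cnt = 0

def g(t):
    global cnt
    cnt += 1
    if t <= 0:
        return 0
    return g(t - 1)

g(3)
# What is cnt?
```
Call trace:
g(t=3)
  g(t=2)
    g(t=1)
      g(t=0)
      -> return 0
    -> return 0
  -> return 0
-> return 0

cnt is incremented once per call. g is entered once for each t = 3, 2, 1, 0 (the t <= 0 call returns without recursing), i.e. 3 + 1 calls.
cnt = 4

Final answer: 4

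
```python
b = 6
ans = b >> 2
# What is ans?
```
Trace:
  b=6
  b=6, ans=1

Final answer: 1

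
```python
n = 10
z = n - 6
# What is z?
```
Trace:
  n=10
  n=10, z=4

Final answer: 4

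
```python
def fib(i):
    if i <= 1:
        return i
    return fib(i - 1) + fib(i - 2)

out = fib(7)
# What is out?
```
Call trace (a repeated sub-call is expanded the first time; later identical calls just restate its return value):
fib(i=7)
  fib(i=6)
    fib(i=5)
      fib(i=4)
        fib(i=3)
          fib(i=2)
            fib(i=1)
            -> return 1
            fib(i=0)
            -> return 0
          -> return 1
          fib(i=1)
          -> return 1
        -> return 2
        fib(i=2) -> return 1  (same call as traced above)
      -> return 3
      fib(i=3) -> return 2  (same call as traced above)
    -> return 5
    fib(i=4) -> return 3  (same call as traced above)
  -> return 8
  fib(i=5) -> return 5  (same call as traced above)
-> return 13

Final answer: 13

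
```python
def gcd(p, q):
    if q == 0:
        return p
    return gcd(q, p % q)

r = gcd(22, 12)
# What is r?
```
Call trace:
gcd(p=22, q=12)
  gcd(p=12, q=10)
    gcd(p=10, q=2)
      gcd(p=2, q=0)
      -> return 2
    -> return 2
  -> return 2
-> return 2

Final answer: 2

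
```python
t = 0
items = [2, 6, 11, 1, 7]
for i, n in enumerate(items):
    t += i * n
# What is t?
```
Trace:
  t=0
  t=0, i=0, n=2
  t=6, i=1, n=6
  t=28, i=2, n=11
  t=31, i=3, n=1
  t=59, i=4, n=7

Final answer: 59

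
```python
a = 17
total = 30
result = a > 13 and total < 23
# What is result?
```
Trace:
  a=17
  a=17, total=30
  a=17, total=30, result=False

Final answer: False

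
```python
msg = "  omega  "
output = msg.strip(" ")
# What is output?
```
Trace:
  msg='  omega  '
  msg='  omega  ', output='omega'

Final answer: 'omega'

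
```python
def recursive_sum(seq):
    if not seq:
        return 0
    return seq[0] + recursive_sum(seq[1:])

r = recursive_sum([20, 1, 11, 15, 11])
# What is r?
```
Call trace:
recursive_sum(seq=[20, 1, 11, 15, 11])
  recursive_sum(seq=[1, 11, 15, 11])
    recursive_sum(seq=[11, 15, 11])
      recursive_sum(seq=[15, 11])
        recursive_sum(seq=[11])
          recursive_sum(seq=[])
          -> return 0
        -> return 11
      -> return 26
    -> return 37
  -> return 38
-> return 58

Final answer: 58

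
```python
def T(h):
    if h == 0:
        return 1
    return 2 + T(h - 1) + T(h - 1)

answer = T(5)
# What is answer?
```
Call trace (a repeated sub-call is expanded the first time; later identical calls just restate its return value):
T(h=5)
  T(h=4)
    T(h=3)
      T(h=2)
        T(h=1)
          T(h=0)
          -> return 1
          T(h=0)
          -> return 1
        -> return 4
        T(h=1) -> return 4  (same call as traced above)
      -> return 10
      T(h=2) -> return 10  (same call as traced above)
    -> return 22
    T(h=3) -> return 22  (same call as traced above)
  -> return 46
  T(h=4) -> return 46  (same call as traced above)
-> return 94

Final answer: 94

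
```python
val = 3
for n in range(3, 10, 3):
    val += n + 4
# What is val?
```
Trace:
  val=3
  val=10, n=3
  val=20, n=6
  val=33, n=9

Final answer: 33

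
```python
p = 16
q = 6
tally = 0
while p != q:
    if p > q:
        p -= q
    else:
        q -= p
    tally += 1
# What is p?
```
Trace:
  p=16
  p=16, q=6
  p=16, q=6, tally=0
  p=10, q=6, tally=1
  p=4, q=6, tally=2
  p=4, q=2, tally=3
  p=2, q=2, tally=4

Final answer: 2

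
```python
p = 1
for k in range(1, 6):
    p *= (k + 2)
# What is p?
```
Trace:
  p=1
  p=3, k=1
  p=12, k=2
  p=60, k=3
  p=360, k=4
  p=2520, k=5

Final answer: 2520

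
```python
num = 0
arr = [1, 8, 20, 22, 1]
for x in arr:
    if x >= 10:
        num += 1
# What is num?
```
Trace:
  num=0
  num=0, x=1
  num=0, x=8
  num=1, x=20
  num=2, x=22
  num=2, x=1

Final answer: 2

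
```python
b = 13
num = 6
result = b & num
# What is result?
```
Trace:
  b=13
  b=13, num=6
  b=13, num=6, result=4

Final answer: 4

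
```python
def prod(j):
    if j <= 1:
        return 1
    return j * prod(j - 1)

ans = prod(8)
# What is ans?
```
Call trace:
prod(j=8)
  prod(j=7)
    prod(j=6)
      prod(j=5)
        prod(j=4)
          prod(j=3)
            prod(j=2)
              prod(j=1)
              -> return 1
            -> return 2
          -> return 6
        -> return 24
      -> return 120
    -> return 720
  -> return 5040
-> return 40320

Final answer: 40320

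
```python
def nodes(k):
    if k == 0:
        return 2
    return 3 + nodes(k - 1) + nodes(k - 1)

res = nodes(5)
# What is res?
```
Call trace (a repeated sub-call is expanded the first time; later identical calls just restate its return value):
nodes(k=5)
  nodes(k=4)
    nodes(k=3)
      nodes(k=2)
        nodes(k=1)
          nodes(k=0)
          -> return 2
          nodes(k=0)
          -> return 2
        -> return 7
        nodes(k=1) -> return 7  (same call as traced above)
      -> return 17
      nodes(k=2) -> return 17  (same call as traced above)
    -> return 37
    nodes(k=3) -> return 37  (same call as traced above)
  -> return 77
  nodes(k=4) -> return 77  (same call as traced above)
-> return 157

Final answer: 157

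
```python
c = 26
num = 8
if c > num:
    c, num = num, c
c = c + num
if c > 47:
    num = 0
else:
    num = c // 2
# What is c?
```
Trace:
  c=26
  c=26, num=8
  c=8, num=26
  c=34, num=26
  c=34, num=17

Final answer: 34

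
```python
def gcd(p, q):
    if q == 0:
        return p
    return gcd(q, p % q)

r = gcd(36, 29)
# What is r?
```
Call trace:
gcd(p=36, q=29)
  gcd(p=29, q=7)
    gcd(p=7, q=1)
      gcd(p=1, q=0)
      -> return 1
    -> return 1
  -> return 1
-> return 1

Final answer: 1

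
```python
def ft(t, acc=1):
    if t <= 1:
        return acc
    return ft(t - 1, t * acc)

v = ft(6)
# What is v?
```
Call trace:
ft(t=6, acc=1)
  ft(t=5, acc=6)
    ft(t=4, acc=30)
      ft(t=3, acc=120)
        ft(t=2, acc=360)
          ft(t=1, acc=720)
          -> return 720
        -> return 720
      -> return 720
    -> return 720
  -> return 720
-> return 720

Final answer: 720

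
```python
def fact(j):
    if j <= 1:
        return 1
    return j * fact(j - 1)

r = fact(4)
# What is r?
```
Call trace:
fact(j=4)
  fact(j=3)
    fact(j=2)
      fact(j=1)
      -> return 1
    -> return 2
  -> return 6
-> return 24

Final answer: 24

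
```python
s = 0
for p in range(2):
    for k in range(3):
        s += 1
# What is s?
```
Trace:
  s=0
  s=1, p=0, k=0
  s=2, p=0, k=1
  s=3, p=0, k=2
  s=4, p=1, k=0
  s=5, p=1, k=1
  s=6, p=1, k=2

Final answer: 6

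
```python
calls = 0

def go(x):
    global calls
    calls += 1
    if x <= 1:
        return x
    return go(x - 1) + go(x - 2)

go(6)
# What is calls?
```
Call trace (a repeated sub-call is expanded the first time; later identical calls just restate its return value):
go(x=6)
  go(x=5)
    go(x=4)
      go(x=3)
        go(x=2)
          go(x=1)
          -> return 1
          go(x=0)
          -> return 0
        -> return 1
        go(x=1)
        -> return 1
      -> return 2
      go(x=2) -> return 1  (same call as traced above)
    -> return 3
    go(x=3) -> return 2  (same call as traced above)
  -> return 5
  go(x=4) -> return 3  (same call as traced above)
-> return 8

calls is incremented once per call, so count the calls in each subtree. Let C(x) = number of calls made by go(x).
C(0) = C(1) = 1 (base case, no recursion); C(x) = 1 + C(x - 1) + C(x - 2) otherwise.
C(2) = 1 + C(1) + C(0) = 1 + 1 + 1 = 3
C(3) = 1 + C(2) + C(1) = 1 + 3 + 1 = 5
C(4) = 1 + C(3) + C(2) = 1 + 5 + 3 = 9
C(5) = 1 + C(4) + C(3) = 1 + 9 + 5 = 15
C(6) = 1 + C(5) + C(4) = 1 + 15 + 9 = 25
calls = C(6) = 25

Final answer: 25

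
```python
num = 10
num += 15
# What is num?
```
Trace:
  num=10
  num=25

Final answer: 25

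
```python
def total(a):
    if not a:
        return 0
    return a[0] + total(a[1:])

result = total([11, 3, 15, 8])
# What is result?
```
Call trace:
total(a=[11, 3, 15, 8])
  total(a=[3, 15, 8])
    total(a=[15, 8])
      total(a=[8])
        total(a=[])
        -> return 0
      -> return 8
    -> return 23
  -> return 26
-> return 37

Final answer: 37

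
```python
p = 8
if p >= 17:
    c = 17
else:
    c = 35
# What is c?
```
Trace:
  p=8
  p=8, c=35

Final answer: 35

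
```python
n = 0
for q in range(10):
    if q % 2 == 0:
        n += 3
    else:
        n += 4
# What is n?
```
Trace:
  n=0
  n=3, q=0
  n=7, q=1
  n=10, q=2
  n=14, q=3
  n=17, q=4
  n=21, q=5
  n=24, q=6
  n=28, q=7
  n=31, q=8
  n=35, q=9

Final answer: 35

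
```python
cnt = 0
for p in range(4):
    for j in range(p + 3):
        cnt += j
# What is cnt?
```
Trace:
  cnt=0
  cnt=0, p=0, j=0
  cnt=1, p=0, j=1
  cnt=3, p=0, j=2
  cnt=3, p=1, j=0
  cnt=4, p=1, j=1
  cnt=6, p=1, j=2
  cnt=9, p=1, j=3
  cnt=9, p=2, j=0
  cnt=10, p=2, j=1
  cnt=12, p=2, j=2
  cnt=15, p=2, j=3
  cnt=19, p=2, j=4
  cnt=19, p=3, j=0
  cnt=20, p=3, j=1
  cnt=22, p=3, j=2
  cnt=25, p=3, j=3
  cnt=29, p=3, j=4
  cnt=34, p=3, j=5

Final answer: 34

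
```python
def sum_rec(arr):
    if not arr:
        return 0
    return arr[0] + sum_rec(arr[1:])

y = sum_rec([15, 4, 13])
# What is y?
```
Call trace:
sum_rec(arr=[15, 4, 13])
  sum_rec(arr=[4, 13])
    sum_rec(arr=[13])
      sum_rec(arr=[])
      -> return 0
    -> return 13
  -> return 17
-> return 32

Final answer: 32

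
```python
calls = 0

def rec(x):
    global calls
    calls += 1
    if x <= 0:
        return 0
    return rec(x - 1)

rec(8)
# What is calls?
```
Call trace:
rec(x=8)
  rec(x=7)
    rec(x=6)
      rec(x=5)
        rec(x=4)
          rec(x=3)
            rec(x=2)
              rec(x=1)
                rec(x=0)
                -> return 0
              -> return 0
            -> return 0
          -> return 0
        -> return 0
      -> return 0
    -> return 0
  -> return 0
-> return 0

calls is incremented once per call. rec is entered once for each x = 8, 7, 6, 5, 4, 3, 2, 1, 0 (the x <= 0 call returns without recursing), i.e. 8 + 1 calls.
calls = 9

Final answer: 9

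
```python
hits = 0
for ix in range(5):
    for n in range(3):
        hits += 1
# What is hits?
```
Trace:
  hits=0
  hits=1, ix=0, n=0
  hits=2, ix=0, n=1
  hits=3, ix=0, n=2
  hits=4, ix=1, n=0
  hits=5, ix=1, n=1
  hits=6, ix=1, n=2
  hits=7, ix=2, n=0
  hits=8, ix=2, n=1
  hits=9, ix=2, n=2
  hits=10, ix=3, n=0
  hits=11, ix=3, n=1
  hits=12, ix=3, n=2
  hits=13, ix=4, n=0
  hits=14, ix=4, n=1
  hits=15, ix=4, n=2

Final answer: 15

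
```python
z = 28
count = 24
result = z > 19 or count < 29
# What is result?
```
Trace:
  z=28
  z=28, count=24
  z=28, count=24, result=True

Final answer: True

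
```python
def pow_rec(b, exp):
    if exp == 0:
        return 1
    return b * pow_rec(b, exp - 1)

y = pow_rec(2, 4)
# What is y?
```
Call trace:
pow_rec(b=2, exp=4)
  pow_rec(b=2, exp=3)
    pow_rec(b=2, exp=2)
      pow_rec(b=2, exp=1)
        pow_rec(b=2, exp=0)
        -> return 1
      -> return 2
    -> return 4
  -> return 8
-> return 16

Final answer: 16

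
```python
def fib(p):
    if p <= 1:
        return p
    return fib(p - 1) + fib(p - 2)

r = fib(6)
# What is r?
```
Call trace (a repeated sub-call is expanded the first time; later identical calls just restate its return value):
fib(p=6)
  fib(p=5)
    fib(p=4)
      fib(p=3)
        fib(p=2)
          fib(p=1)
          -> return 1
          fib(p=0)
          -> return 0
        -> return 1
        fib(p=1)
        -> return 1
      -> return 2
      fib(p=2) -> return 1  (same call as traced above)
    -> return 3
    fib(p=3) -> return 2  (same call as traced above)
  -> return 5
  fib(p=4) -> return 3  (same call as traced above)
-> return 8

Final answer: 8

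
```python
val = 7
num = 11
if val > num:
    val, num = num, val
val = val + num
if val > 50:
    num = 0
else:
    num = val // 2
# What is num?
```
Trace:
  val=7
  val=7, num=11
  val=7, num=11
  val=18, num=11
  val=18, num=9

Final answer: 9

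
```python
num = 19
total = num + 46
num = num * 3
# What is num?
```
Trace:
  num=19
  num=19, total=65
  num=57, total=65

Final answer: 57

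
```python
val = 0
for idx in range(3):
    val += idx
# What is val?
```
Trace:
  val=0
  val=0, idx=0
  val=1, idx=1
  val=3, idx=2

Final answer: 3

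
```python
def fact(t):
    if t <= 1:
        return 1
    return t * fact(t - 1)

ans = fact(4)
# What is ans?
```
Call trace:
fact(t=4)
  fact(t=3)
    fact(t=2)
      fact(t=1)
      -> return 1
    -> return 2
  -> return 6
-> return 24

Final answer: 24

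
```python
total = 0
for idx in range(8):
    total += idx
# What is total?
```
Trace:
  total=0
  total=0, idx=0
  total=1, idx=1
  total=3, idx=2
  total=6, idx=3
  total=10, idx=4
  total=15, idx=5
  total=21, idx=6
  total=28, idx=7

Final answer: 28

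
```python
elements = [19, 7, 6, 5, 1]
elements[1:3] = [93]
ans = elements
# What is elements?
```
Trace:
  elements=[19, 7, 6, 5, 1]
  elements=[19, 93, 5, 1]
  elements=[19, 93, 5, 1], ans=[19, 93, 5, 1]

Final answer: [19, 93, 5, 1]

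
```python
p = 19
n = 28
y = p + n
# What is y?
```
Trace:
  p=19
  p=19, n=28
  p=19, n=28, y=47

Final answer: 47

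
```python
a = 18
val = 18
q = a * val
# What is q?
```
Trace:
  a=18
  a=18, val=18
  a=18, val=18, q=324

Final answer: 324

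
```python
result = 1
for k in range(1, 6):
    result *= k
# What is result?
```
Trace:
  result=1
  result=1, k=1
  result=2, k=2
  result=6, k=3
  result=24, k=4
  result=120, k=5

Final answer: 120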